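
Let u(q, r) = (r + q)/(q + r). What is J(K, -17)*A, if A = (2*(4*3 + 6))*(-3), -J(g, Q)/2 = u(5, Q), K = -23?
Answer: 216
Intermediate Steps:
u(q, r) = 1 (u(q, r) = (q + r)/(q + r) = 1)
J(g, Q) = -2 (J(g, Q) = -2*1 = -2)
A = -108 (A = (2*(12 + 6))*(-3) = (2*18)*(-3) = 36*(-3) = -108)
J(K, -17)*A = -2*(-108) = 216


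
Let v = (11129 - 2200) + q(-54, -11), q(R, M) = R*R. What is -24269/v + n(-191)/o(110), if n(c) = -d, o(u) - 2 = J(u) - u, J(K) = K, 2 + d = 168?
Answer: -1007404/11845 ≈ -85.049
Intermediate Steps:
d = 166 (d = -2 + 168 = 166)
q(R, M) = R²
o(u) = 2 (o(u) = 2 + (u - u) = 2 + 0 = 2)
n(c) = -166 (n(c) = -1*166 = -166)
v = 11845 (v = (11129 - 2200) + (-54)² = 8929 + 2916 = 11845)
-24269/v + n(-191)/o(110) = -24269/11845 - 166/2 = -24269*1/11845 - 166*½ = -24269/11845 - 83 = -1007404/11845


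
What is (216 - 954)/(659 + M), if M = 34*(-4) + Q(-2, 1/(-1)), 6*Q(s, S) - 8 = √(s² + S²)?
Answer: -13930488/9897311 + 4428*√5/9897311 ≈ -1.4065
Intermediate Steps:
Q(s, S) = 4/3 + √(S² + s²)/6 (Q(s, S) = 4/3 + √(s² + S²)/6 = 4/3 + √(S² + s²)/6)
M = -404/3 + √5/6 (M = 34*(-4) + (4/3 + √((1/(-1))² + (-2)²)/6) = -136 + (4/3 + √((-1)² + 4)/6) = -136 + (4/3 + √(1 + 4)/6) = -136 + (4/3 + √5/6) = -404/3 + √5/6 ≈ -134.29)
(216 - 954)/(659 + M) = (216 - 954)/(659 + (-404/3 + √5/6)) = -738/(1573/3 + √5/6)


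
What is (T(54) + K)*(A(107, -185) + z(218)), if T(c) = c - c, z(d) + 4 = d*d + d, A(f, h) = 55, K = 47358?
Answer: 2263380894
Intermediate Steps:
z(d) = -4 + d + d² (z(d) = -4 + (d*d + d) = -4 + (d² + d) = -4 + (d + d²) = -4 + d + d²)
T(c) = 0
(T(54) + K)*(A(107, -185) + z(218)) = (0 + 47358)*(55 + (-4 + 218 + 218²)) = 47358*(55 + (-4 + 218 + 47524)) = 47358*(55 + 47738) = 47358*47793 = 2263380894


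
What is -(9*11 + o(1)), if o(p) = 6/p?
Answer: -105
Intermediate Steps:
-(9*11 + o(1)) = -(9*11 + 6/1) = -(99 + 6*1) = -(99 + 6) = -1*105 = -105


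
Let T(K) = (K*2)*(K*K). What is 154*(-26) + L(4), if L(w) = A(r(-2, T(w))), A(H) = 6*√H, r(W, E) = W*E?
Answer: -4004 + 96*I ≈ -4004.0 + 96.0*I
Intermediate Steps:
T(K) = 2*K³ (T(K) = (2*K)*K² = 2*K³)
r(W, E) = E*W
L(w) = 12*√(-w³) (L(w) = 6*√((2*w³)*(-2)) = 6*√(-4*w³) = 6*(2*√(-w³)) = 12*√(-w³))
154*(-26) + L(4) = 154*(-26) + 12*√(-1*4³) = -4004 + 12*√(-1*64) = -4004 + 12*√(-64) = -4004 + 12*(8*I) = -4004 + 96*I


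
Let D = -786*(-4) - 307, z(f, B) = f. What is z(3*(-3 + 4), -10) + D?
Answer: 2840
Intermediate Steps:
D = 2837 (D = 3144 - 307 = 2837)
z(3*(-3 + 4), -10) + D = 3*(-3 + 4) + 2837 = 3*1 + 2837 = 3 + 2837 = 2840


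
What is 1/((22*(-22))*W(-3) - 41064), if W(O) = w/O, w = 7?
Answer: -3/119804 ≈ -2.5041e-5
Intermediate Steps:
W(O) = 7/O
1/((22*(-22))*W(-3) - 41064) = 1/((22*(-22))*(7/(-3)) - 41064) = 1/(-3388*(-1)/3 - 41064) = 1/(-484*(-7/3) - 41064) = 1/(3388/3 - 41064) = 1/(-119804/3) = -3/119804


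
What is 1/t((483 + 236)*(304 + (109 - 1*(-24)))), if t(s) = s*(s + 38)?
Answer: 1/98735464923 ≈ 1.0128e-11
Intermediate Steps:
t(s) = s*(38 + s)
1/t((483 + 236)*(304 + (109 - 1*(-24)))) = 1/(((483 + 236)*(304 + (109 - 1*(-24))))*(38 + (483 + 236)*(304 + (109 - 1*(-24))))) = 1/((719*(304 + (109 + 24)))*(38 + 719*(304 + (109 + 24)))) = 1/((719*(304 + 133))*(38 + 719*(304 + 133))) = 1/((719*437)*(38 + 719*437)) = 1/(314203*(38 + 314203)) = 1/(314203*314241) = 1/98735464923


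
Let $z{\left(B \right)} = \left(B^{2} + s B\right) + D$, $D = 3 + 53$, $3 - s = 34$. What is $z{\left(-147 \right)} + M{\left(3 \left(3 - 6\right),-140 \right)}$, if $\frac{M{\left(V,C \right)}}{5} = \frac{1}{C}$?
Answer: $\frac{734215}{28} \approx 26222.0$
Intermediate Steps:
$s = -31$ ($s = 3 - 34 = -31$)
$D = 56$
$z{\left(B \right)} = 56 + B^{2} - 31 B$ ($z{\left(B \right)} = \left(B^{2} - 31 B\right) + 56 = 56 + B^{2} - 31 B$)
$M{\left(V,C \right)} = \frac{5}{C}$
$z{\left(-147 \right)} + M{\left(3 \left(3 - 6\right),-140 \right)} = \left(56 + \left(-147\right)^{2} - -4557\right) + \frac{5}{-140} = \left(56 + 21609 + 4557\right) + 5 \left(- \frac{1}{140}\right) = 26222 - \frac{1}{28} = \frac{734215}{28}$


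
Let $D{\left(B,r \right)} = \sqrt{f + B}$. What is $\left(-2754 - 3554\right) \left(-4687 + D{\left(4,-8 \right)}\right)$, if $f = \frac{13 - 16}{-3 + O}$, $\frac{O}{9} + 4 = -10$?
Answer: $29565596 - \frac{6308 \sqrt{7439}}{43} \approx 2.9553 \cdot 10^{7}$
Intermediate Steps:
$O = -126$ ($O = -36 + 9 \left(-10\right) = -36 - 90 = -126$)
$f = \frac{1}{43}$ ($f = \frac{13 - 16}{-3 - 126} = - \frac{3}{-129} = \left(-3\right) \left(- \frac{1}{129}\right) = \frac{1}{43} \approx 0.023256$)
$D{\left(B,r \right)} = \sqrt{\frac{1}{43} + B}$
$\left(-2754 - 3554\right) \left(-4687 + D{\left(4,-8 \right)}\right) = \left(-2754 - 3554\right) \left(-4687 + \frac{\sqrt{43 + 1849 \cdot 4}}{43}\right) = - 6308 \left(-4687 + \frac{\sqrt{43 + 7396}}{43}\right) = - 6308 \left(-4687 + \frac{\sqrt{7439}}{43}\right) = 29565596 - \frac{6308 \sqrt{7439}}{43}$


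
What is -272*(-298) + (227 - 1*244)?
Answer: 81039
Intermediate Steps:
-272*(-298) + (227 - 1*244) = 81056 + (227 - 244) = 81056 - 17 = 81039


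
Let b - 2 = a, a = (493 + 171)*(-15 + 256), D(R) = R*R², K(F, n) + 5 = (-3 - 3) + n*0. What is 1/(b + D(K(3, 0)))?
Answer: 1/158695 ≈ 6.3014e-6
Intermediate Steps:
K(F, n) = -11 (K(F, n) = -5 + ((-3 - 3) + n*0) = -5 + (-6 + 0) = -5 - 6 = -11)
D(R) = R³
a = 160024 (a = 664*241 = 160024)
b = 160026 (b = 2 + 160024 = 160026)
1/(b + D(K(3, 0))) = 1/(160026 + (-11)³) = 1/(160026 - 1331) = 1/158695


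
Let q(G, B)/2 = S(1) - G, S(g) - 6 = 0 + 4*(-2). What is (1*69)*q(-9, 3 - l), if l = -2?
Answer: 966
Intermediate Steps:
S(g) = -2 (S(g) = 6 + (0 + 4*(-2)) = 6 + (0 - 8) = 6 - 8 = -2)
q(G, B) = -4 - 2*G (q(G, B) = 2*(-2 - G) = -4 - 2*G)
(1*69)*q(-9, 3 - l) = (1*69)*(-4 - 2*(-9)) = 69*(-4 + 18) = 69*14 = 966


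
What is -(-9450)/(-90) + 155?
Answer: 50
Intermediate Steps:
-(-9450)/(-90) + 155 = -(-9450)*(-1)/90 + 155 = -70*3/2 + 155 = -105 + 155 = 50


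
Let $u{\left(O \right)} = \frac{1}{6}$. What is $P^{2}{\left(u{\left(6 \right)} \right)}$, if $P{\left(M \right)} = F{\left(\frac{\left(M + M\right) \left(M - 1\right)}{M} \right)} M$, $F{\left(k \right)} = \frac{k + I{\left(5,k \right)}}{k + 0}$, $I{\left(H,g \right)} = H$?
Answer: $\frac{1}{9} \approx 0.11111$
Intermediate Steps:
$u{\left(O \right)} = \frac{1}{6}$
$F{\left(k \right)} = \frac{5 + k}{k}$ ($F{\left(k \right)} = \frac{k + 5}{k + 0} = \frac{5 + k}{k}$)
$P{\left(M \right)} = \frac{M \left(3 + 2 M\right)}{-2 + 2 M}$ ($P{\left(M \right)} = \frac{5 + \frac{\left(M + M\right) \left(M - 1\right)}{M}}{\left(M + M\right) \left(M - 1\right) \frac{1}{M}} M = \frac{5 + \frac{2 M \left(-1 + M\right)}{M}}{2 M \left(-1 + M\right) \frac{1}{M}} M = \frac{5 + \left(-2 + 2 M\right)}{-2 + 2 M} M = \frac{3 + 2 M}{-2 + 2 M} M = \frac{M \left(3 + 2 M\right)}{-2 + 2 M}$)
$P^{2}{\left(u{\left(6 \right)} \right)} = \left(\frac{1}{2} \cdot \frac{1}{6} \frac{1}{-1 + \frac{1}{6}} \left(3 + 2 \cdot \frac{1}{6}\right)\right)^{2} = \left(\frac{1}{2} \cdot \frac{1}{6} \frac{1}{- \frac{5}{6}} \left(3 + \frac{1}{3}\right)\right)^{2} = \left(\frac{1}{2} \cdot \frac{1}{6} \left(- \frac{6}{5}\right) \frac{10}{3}\right)^{2} = \left(- \frac{1}{3}\right)^{2} = \frac{1}{9}$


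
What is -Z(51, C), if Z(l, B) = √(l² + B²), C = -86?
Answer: -√9997 ≈ -99.985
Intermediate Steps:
Z(l, B) = √(B² + l²)
-Z(51, C) = -√((-86)² + 51²) = -√(7396 + 2601) = -√9997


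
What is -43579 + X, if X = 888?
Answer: -42691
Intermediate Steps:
-43579 + X = -43579 + 888 = -42691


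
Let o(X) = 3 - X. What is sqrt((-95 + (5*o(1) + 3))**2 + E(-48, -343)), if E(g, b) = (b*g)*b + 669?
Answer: I*sqrt(5639759) ≈ 2374.8*I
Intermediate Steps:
E(g, b) = 669 + g*b**2 (E(g, b) = g*b**2 + 669 = 669 + g*b**2)
sqrt((-95 + (5*o(1) + 3))**2 + E(-48, -343)) = sqrt((-95 + (5*(3 - 1*1) + 3))**2 + (669 - 48*(-343)**2)) = sqrt((-95 + (5*(3 - 1) + 3))**2 + (669 - 48*117649)) = sqrt((-95 + (5*2 + 3))**2 + (669 - 5647152)) = sqrt((-95 + (10 + 3))**2 - 5646483) = sqrt((-95 + 13)**2 - 5646483) = sqrt((-82)**2 - 5646483) = sqrt(6724 - 5646483) = sqrt(-5639759) = I*sqrt(5639759)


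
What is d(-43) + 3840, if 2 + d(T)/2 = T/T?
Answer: 3838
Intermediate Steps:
d(T) = -2 (d(T) = -4 + 2*(T/T) = -4 + 2*1 = -4 + 2 = -2)
d(-43) + 3840 = -2 + 3840 = 3838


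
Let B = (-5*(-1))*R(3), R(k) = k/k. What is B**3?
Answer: 125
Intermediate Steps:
R(k) = 1
B = 5 (B = -5*(-1)*1 = 5*1 = 5)
B**3 = 5**3 = 125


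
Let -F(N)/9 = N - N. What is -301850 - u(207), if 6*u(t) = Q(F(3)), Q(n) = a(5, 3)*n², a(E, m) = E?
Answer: -301850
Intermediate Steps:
F(N) = 0 (F(N) = -9*(N - N) = -9*0 = 0)
Q(n) = 5*n²
u(t) = 0 (u(t) = (5*0²)/6 = (5*0)/6 = (⅙)*0 = 0)
-301850 - u(207) = -301850 - 1*0 = -301850 + 0 = -301850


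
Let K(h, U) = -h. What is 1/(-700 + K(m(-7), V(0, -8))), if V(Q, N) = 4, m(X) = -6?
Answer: -1/694 ≈ -0.0014409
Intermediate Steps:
1/(-700 + K(m(-7), V(0, -8))) = 1/(-700 - 1*(-6)) = 1/(-700 + 6) = 1/(-694) = -1/694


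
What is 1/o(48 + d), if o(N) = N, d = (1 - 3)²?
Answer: 1/52 ≈ 0.019231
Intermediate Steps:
d = 4 (d = (-2)² = 4)
1/o(48 + d) = 1/(48 + 4) = 1/52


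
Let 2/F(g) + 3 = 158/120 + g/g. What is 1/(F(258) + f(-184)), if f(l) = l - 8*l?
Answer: 41/52688 ≈ 0.00077817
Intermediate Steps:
F(g) = -120/41 (F(g) = 2/(-3 + (158/120 + g/g)) = 2/(-3 + (158*(1/120) + 1)) = 2/(-3 + (79/60 + 1)) = 2/(-3 + 139/60) = 2/(-41/60) = 2*(-60/41) = -120/41)
f(l) = -7*l
1/(F(258) + f(-184)) = 1/(-120/41 - 7*(-184)) = 1/(-120/41 + 1288) = 1/(52688/41) = 41/52688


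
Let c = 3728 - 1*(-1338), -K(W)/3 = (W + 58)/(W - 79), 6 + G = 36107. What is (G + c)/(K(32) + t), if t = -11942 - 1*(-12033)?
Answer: 1934849/4547 ≈ 425.52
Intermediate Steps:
G = 36101 (G = -6 + 36107 = 36101)
K(W) = -3*(58 + W)/(-79 + W) (K(W) = -3*(W + 58)/(W - 79) = -3*(58 + W)/(-79 + W))
c = 5066 (c = 3728 + 1338 = 5066)
t = 91 (t = -11942 + 12033 = 91)
(G + c)/(K(32) + t) = (36101 + 5066)/(3*(-58 - 1*32)/(-79 + 32) + 91) = 41167/(3*(-58 - 32)/(-47) + 91) = 41167/(3*(-1/47)*(-90) + 91) = 41167/(270/47 + 91) = 41167/(4547/47) = 41167*(47/4547) = 1934849/4547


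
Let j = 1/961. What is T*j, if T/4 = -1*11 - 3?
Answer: -56/961 ≈ -0.058273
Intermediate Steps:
T = -56 (T = 4*(-1*11 - 3) = 4*(-11 - 3) = 4*(-14) = -56)
j = 1/961 ≈ 0.0010406
T*j = -56*1/961 = -56/961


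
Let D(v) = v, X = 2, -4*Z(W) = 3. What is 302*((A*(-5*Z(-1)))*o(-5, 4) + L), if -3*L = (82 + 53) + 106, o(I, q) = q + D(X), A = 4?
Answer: 8758/3 ≈ 2919.3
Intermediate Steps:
Z(W) = -¾ (Z(W) = -¼*3 = -¾)
o(I, q) = 2 + q (o(I, q) = q + 2 = 2 + q)
L = -241/3 (L = -((82 + 53) + 106)/3 = -(135 + 106)/3 = -⅓*241 = -241/3 ≈ -80.333)
302*((A*(-5*Z(-1)))*o(-5, 4) + L) = 302*((4*(-5*(-¾)))*(2 + 4) - 241/3) = 302*((4*(15/4))*6 - 241/3) = 302*(15*6 - 241/3) = 302*(90 - 241/3) = 302*(29/3) = 8758/3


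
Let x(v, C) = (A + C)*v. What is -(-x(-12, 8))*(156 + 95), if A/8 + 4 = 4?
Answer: -24096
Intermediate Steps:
A = 0 (A = -32 + 8*4 = -32 + 32 = 0)
x(v, C) = C*v (x(v, C) = (0 + C)*v = C*v)
-(-x(-12, 8))*(156 + 95) = -(-8*(-12))*(156 + 95) = -(-1*(-96))*251 = -96*251 = -1*24096 = -24096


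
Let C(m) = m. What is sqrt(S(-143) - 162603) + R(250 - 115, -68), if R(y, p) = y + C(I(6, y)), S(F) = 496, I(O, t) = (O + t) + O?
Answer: 282 + I*sqrt(162107) ≈ 282.0 + 402.63*I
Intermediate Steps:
I(O, t) = t + 2*O
R(y, p) = 12 + 2*y (R(y, p) = y + (y + 2*6) = y + (y + 12) = y + (12 + y) = 12 + 2*y)
sqrt(S(-143) - 162603) + R(250 - 115, -68) = sqrt(496 - 162603) + (12 + 2*(250 - 115)) = sqrt(-162107) + (12 + 2*135) = I*sqrt(162107) + (12 + 270) = I*sqrt(162107) + 282 = 282 + I*sqrt(162107)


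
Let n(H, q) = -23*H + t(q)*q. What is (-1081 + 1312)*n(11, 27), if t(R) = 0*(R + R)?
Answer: -58443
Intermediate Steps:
t(R) = 0 (t(R) = 0*(2*R) = 0)
n(H, q) = -23*H (n(H, q) = -23*H + 0*q = -23*H + 0 = -23*H)
(-1081 + 1312)*n(11, 27) = (-1081 + 1312)*(-23*11) = 231*(-253) = -58443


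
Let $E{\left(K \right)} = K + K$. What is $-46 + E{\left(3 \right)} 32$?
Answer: $146$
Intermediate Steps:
$E{\left(K \right)} = 2 K$
$-46 + E{\left(3 \right)} 32 = -46 + 2 \cdot 3 \cdot 32 = -46 + 6 \cdot 32 = -46 + 192 = 146$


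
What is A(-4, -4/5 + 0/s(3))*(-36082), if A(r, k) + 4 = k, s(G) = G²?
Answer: 865968/5 ≈ 1.7319e+5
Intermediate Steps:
A(r, k) = -4 + k
A(-4, -4/5 + 0/s(3))*(-36082) = (-4 + (-4/5 + 0/(3²)))*(-36082) = (-4 + (-4*⅕ + 0/9))*(-36082) = (-4 + (-⅘ + 0*(⅑)))*(-36082) = (-4 + (-⅘ + 0))*(-36082) = (-4 - ⅘)*(-36082) = -24/5*(-36082) = 865968/5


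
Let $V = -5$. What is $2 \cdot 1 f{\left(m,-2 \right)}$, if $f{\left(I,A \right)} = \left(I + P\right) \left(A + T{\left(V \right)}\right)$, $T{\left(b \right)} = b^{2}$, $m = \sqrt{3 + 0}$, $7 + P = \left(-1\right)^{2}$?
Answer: $-276 + 46 \sqrt{3} \approx -196.33$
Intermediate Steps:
$P = -6$ ($P = -7 + \left(-1\right)^{2} = -7 + 1 = -6$)
$m = \sqrt{3} \approx 1.732$
$f{\left(I,A \right)} = \left(-6 + I\right) \left(25 + A\right)$ ($f{\left(I,A \right)} = \left(I - 6\right) \left(A + \left(-5\right)^{2}\right) = \left(-6 + I\right) \left(A + 25\right) = \left(-6 + I\right) \left(25 + A\right)$)
$2 \cdot 1 f{\left(m,-2 \right)} = 2 \cdot 1 \left(-150 - -12 + 25 \sqrt{3} - 2 \sqrt{3}\right) = 2 \left(-150 + 12 + 25 \sqrt{3} - 2 \sqrt{3}\right) = 2 \left(-138 + 23 \sqrt{3}\right) = -276 + 46 \sqrt{3}$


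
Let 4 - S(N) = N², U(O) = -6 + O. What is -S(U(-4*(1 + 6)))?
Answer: 1152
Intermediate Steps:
S(N) = 4 - N²
-S(U(-4*(1 + 6))) = -(4 - (-6 - 4*(1 + 6))²) = -(4 - (-6 - 4*7)²) = -(4 - (-6 - 28)²) = -(4 - 1*(-34)²) = -(4 - 1*1156) = -(4 - 1156) = -1*(-1152) = 1152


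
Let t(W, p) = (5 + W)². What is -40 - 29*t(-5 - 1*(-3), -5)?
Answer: -301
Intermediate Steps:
-40 - 29*t(-5 - 1*(-3), -5) = -40 - 29*(5 + (-5 - 1*(-3)))² = -40 - 29*(5 + (-5 + 3))² = -40 - 29*(5 - 2)² = -40 - 29*3² = -40 - 29*9 = -40 - 261 = -301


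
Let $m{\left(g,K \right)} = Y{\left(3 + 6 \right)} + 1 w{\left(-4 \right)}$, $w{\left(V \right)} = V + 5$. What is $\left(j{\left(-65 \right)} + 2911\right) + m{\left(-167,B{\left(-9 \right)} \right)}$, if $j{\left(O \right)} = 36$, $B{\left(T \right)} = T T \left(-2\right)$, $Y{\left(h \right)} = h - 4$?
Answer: $2953$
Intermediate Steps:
$Y{\left(h \right)} = -4 + h$
$w{\left(V \right)} = 5 + V$
$B{\left(T \right)} = - 2 T^{2}$ ($B{\left(T \right)} = T^{2} \left(-2\right) = - 2 T^{2}$)
$m{\left(g,K \right)} = 6$ ($m{\left(g,K \right)} = \left(-4 + \left(3 + 6\right)\right) + 1 \left(5 - 4\right) = \left(-4 + 9\right) + 1 \cdot 1 = 5 + 1 = 6$)
$\left(j{\left(-65 \right)} + 2911\right) + m{\left(-167,B{\left(-9 \right)} \right)} = \left(36 + 2911\right) + 6 = 2947 + 6 = 2953$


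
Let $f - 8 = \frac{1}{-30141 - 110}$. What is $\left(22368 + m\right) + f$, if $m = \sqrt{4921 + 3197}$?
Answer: $\frac{676896375}{30251} + 3 \sqrt{902} \approx 22466.0$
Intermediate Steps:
$f = \frac{242007}{30251}$ ($f = 8 + \frac{1}{-30141 - 110} = 8 + \frac{1}{-30251} = 8 - \frac{1}{30251} = \frac{242007}{30251} \approx 8.0$)
$m = 3 \sqrt{902}$ ($m = \sqrt{8118} = 3 \sqrt{902} \approx 90.1$)
$\left(22368 + m\right) + f = \left(22368 + 3 \sqrt{902}\right) + \frac{242007}{30251} = \frac{676896375}{30251} + 3 \sqrt{902}$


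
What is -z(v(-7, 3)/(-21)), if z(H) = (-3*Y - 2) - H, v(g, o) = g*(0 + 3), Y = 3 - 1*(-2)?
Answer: 18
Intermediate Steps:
Y = 5 (Y = 3 + 2 = 5)
v(g, o) = 3*g (v(g, o) = g*3 = 3*g)
z(H) = -17 - H (z(H) = (-3*5 - 2) - H = (-15 - 2) - H = -17 - H)
-z(v(-7, 3)/(-21)) = -(-17 - 3*(-7)/(-21)) = -(-17 - (-21)*(-1)/21) = -(-17 - 1*1) = -(-17 - 1) = -1*(-18) = 18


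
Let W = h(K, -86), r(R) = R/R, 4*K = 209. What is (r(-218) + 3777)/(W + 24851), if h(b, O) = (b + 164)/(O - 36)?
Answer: 1843664/12126423 ≈ 0.15204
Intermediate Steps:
K = 209/4 (K = (¼)*209 = 209/4 ≈ 52.250)
r(R) = 1
h(b, O) = (164 + b)/(-36 + O)
W = -865/488 (W = (164 + 209/4)/(-36 - 86) = (865/4)/(-122) = -1/122*865/4 = -865/488 ≈ -1.7725)
(r(-218) + 3777)/(W + 24851) = (1 + 3777)/(-865/488 + 24851) = 3778/(12126423/488) = 3778*(488/12126423) = 1843664/12126423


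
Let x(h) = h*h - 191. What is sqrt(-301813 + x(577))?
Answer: 5*sqrt(1237) ≈ 175.85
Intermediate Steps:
x(h) = -191 + h**2 (x(h) = h**2 - 191 = -191 + h**2)
sqrt(-301813 + x(577)) = sqrt(-301813 + (-191 + 577**2)) = sqrt(-301813 + (-191 + 332929)) = sqrt(-301813 + 332738) = sqrt(30925) = 5*sqrt(1237)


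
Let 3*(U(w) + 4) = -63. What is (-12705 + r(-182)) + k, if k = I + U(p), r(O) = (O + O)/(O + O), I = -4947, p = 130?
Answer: -17676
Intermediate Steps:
U(w) = -25 (U(w) = -4 + (⅓)*(-63) = -4 - 21 = -25)
r(O) = 1 (r(O) = (2*O)/((2*O)) = (2*O)*(1/(2*O)) = 1)
k = -4972 (k = -4947 - 25 = -4972)
(-12705 + r(-182)) + k = (-12705 + 1) - 4972 = -12704 - 4972 = -17676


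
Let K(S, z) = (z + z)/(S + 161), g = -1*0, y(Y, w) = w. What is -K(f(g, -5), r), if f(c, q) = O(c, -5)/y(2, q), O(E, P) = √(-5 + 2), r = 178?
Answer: -358225/162007 - 445*I*√3/162007 ≈ -2.2112 - 0.0047576*I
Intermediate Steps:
O(E, P) = I*√3 (O(E, P) = √(-3) = I*√3)
g = 0
f(c, q) = I*√3/q (f(c, q) = (I*√3)/q = I*√3/q)
K(S, z) = 2*z/(161 + S) (K(S, z) = (2*z)/(161 + S) = 2*z/(161 + S))
-K(f(g, -5), r) = -2*178/(161 + I*√3/(-5)) = -2*178/(161 + I*√3*(-⅕)) = -2*178/(161 - I*√3/5) = -356/(161 - I*√3/5)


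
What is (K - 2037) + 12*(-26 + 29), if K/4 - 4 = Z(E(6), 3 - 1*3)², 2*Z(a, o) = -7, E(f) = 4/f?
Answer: -1936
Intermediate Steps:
Z(a, o) = -7/2 (Z(a, o) = (½)*(-7) = -7/2)
K = 65 (K = 16 + 4*(-7/2)² = 16 + 4*(49/4) = 16 + 49 = 65)
(K - 2037) + 12*(-26 + 29) = (65 - 2037) + 12*(-26 + 29) = -1972 + 12*3 = -1972 + 36 = -1936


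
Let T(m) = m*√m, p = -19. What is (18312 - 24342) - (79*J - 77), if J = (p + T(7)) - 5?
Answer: -4057 - 553*√7 ≈ -5520.1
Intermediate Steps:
T(m) = m^(3/2)
J = -24 + 7*√7 (J = (-19 + 7^(3/2)) - 5 = (-19 + 7*√7) - 5 = -24 + 7*√7 ≈ -5.4797)
(18312 - 24342) - (79*J - 77) = (18312 - 24342) - (79*(-24 + 7*√7) - 77) = -6030 - ((-1896 + 553*√7) - 77) = -6030 - (-1973 + 553*√7) = -6030 + (1973 - 553*√7) = -4057 - 553*√7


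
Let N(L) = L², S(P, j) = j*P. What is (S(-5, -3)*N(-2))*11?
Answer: 660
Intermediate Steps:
S(P, j) = P*j
(S(-5, -3)*N(-2))*11 = (-5*(-3)*(-2)²)*11 = (15*4)*11 = 60*11 = 660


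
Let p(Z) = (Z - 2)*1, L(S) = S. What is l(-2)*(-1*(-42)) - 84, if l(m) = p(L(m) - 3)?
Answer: -378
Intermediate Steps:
p(Z) = -2 + Z (p(Z) = (-2 + Z)*1 = -2 + Z)
l(m) = -5 + m (l(m) = -2 + (m - 3) = -2 + (-3 + m) = -5 + m)
l(-2)*(-1*(-42)) - 84 = (-5 - 2)*(-1*(-42)) - 84 = -7*42 - 84 = -294 - 84 = -378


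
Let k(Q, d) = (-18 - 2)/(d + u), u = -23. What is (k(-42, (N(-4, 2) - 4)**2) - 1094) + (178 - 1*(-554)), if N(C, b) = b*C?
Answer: -43822/121 ≈ -362.17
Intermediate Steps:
N(C, b) = C*b
k(Q, d) = -20/(-23 + d) (k(Q, d) = (-18 - 2)/(d - 23) = -20/(-23 + d))
(k(-42, (N(-4, 2) - 4)**2) - 1094) + (178 - 1*(-554)) = (-20/(-23 + (-4*2 - 4)**2) - 1094) + (178 - 1*(-554)) = (-20/(-23 + (-8 - 4)**2) - 1094) + (178 + 554) = (-20/(-23 + (-12)**2) - 1094) + 732 = (-20/(-23 + 144) - 1094) + 732 = (-20/121 - 1094) + 732 = -132394/121 + 732 = -43822/121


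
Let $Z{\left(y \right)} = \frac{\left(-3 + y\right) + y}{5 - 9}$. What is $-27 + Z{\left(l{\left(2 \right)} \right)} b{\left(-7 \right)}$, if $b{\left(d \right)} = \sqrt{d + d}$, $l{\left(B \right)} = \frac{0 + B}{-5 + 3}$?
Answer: $-27 + \frac{5 i \sqrt{14}}{4} \approx -27.0 + 4.6771 i$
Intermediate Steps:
$l{\left(B \right)} = - \frac{B}{2}$ ($l{\left(B \right)} = \frac{B}{-2} = B \left(- \frac{1}{2}\right) = - \frac{B}{2}$)
$b{\left(d \right)} = \sqrt{2} \sqrt{d}$ ($b{\left(d \right)} = \sqrt{2 d} = \sqrt{2} \sqrt{d}$)
$Z{\left(y \right)} = \frac{3}{4} - \frac{y}{2}$ ($Z{\left(y \right)} = \frac{-3 + 2 y}{-4} = \left(-3 + 2 y\right) \left(- \frac{1}{4}\right) = \frac{3}{4} - \frac{y}{2}$)
$-27 + Z{\left(l{\left(2 \right)} \right)} b{\left(-7 \right)} = -27 + \left(\frac{3}{4} - \frac{\left(- \frac{1}{2}\right) 2}{2}\right) \sqrt{2} \sqrt{-7} = -27 + \left(\frac{3}{4} - - \frac{1}{2}\right) \sqrt{2} i \sqrt{7} = -27 + \left(\frac{3}{4} + \frac{1}{2}\right) i \sqrt{14} = -27 + \frac{5 i \sqrt{14}}{4}$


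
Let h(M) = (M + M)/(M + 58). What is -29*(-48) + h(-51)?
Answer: 9642/7 ≈ 1377.4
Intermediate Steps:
h(M) = 2*M/(58 + M) (h(M) = (2*M)/(58 + M) = 2*M/(58 + M))
-29*(-48) + h(-51) = -29*(-48) + 2*(-51)/(58 - 51) = 1392 + 2*(-51)/7 = 1392 + 2*(-51)*(⅐) = 1392 - 102/7 = 9642/7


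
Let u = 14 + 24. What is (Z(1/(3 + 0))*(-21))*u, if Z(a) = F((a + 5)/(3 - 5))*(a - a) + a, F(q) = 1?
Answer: -266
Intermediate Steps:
u = 38
Z(a) = a (Z(a) = 1*(a - a) + a = 1*0 + a = 0 + a = a)
(Z(1/(3 + 0))*(-21))*u = (-21/(3 + 0))*38 = (-21/3)*38 = ((⅓)*(-21))*38 = -7*38 = -266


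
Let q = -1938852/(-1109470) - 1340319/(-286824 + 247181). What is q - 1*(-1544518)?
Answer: 33966832707210773/21991359605 ≈ 1.5446e+6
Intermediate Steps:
q = 781952815383/21991359605 (q = -1938852*(-1/1109470) - 1340319/(-39643) = 969426/554735 - 1340319*(-1/39643) = 969426/554735 + 1340319/39643 = 781952815383/21991359605 ≈ 35.557)
q - 1*(-1544518) = 781952815383/21991359605 - 1*(-1544518) = 781952815383/21991359605 + 1544518 = 33966832707210773/21991359605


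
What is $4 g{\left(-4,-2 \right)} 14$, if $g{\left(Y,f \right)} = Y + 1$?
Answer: $-168$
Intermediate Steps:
$g{\left(Y,f \right)} = 1 + Y$
$4 g{\left(-4,-2 \right)} 14 = 4 \left(1 - 4\right) 14 = 4 \left(-3\right) 14 = \left(-12\right) 14 = -168$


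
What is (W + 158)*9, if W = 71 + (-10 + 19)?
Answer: 2142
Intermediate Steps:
W = 80 (W = 71 + 9 = 80)
(W + 158)*9 = (80 + 158)*9 = 238*9 = 2142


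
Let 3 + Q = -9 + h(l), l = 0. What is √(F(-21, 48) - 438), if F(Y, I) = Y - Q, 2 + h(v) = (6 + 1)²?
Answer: I*√494 ≈ 22.226*I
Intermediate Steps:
h(v) = 47 (h(v) = -2 + (6 + 1)² = -2 + 7² = -2 + 49 = 47)
Q = 35 (Q = -3 + (-9 + 47) = -3 + 38 = 35)
F(Y, I) = -35 + Y (F(Y, I) = Y - 1*35 = Y - 35 = -35 + Y)
√(F(-21, 48) - 438) = √((-35 - 21) - 438) = √(-56 - 438) = √(-494) = I*√494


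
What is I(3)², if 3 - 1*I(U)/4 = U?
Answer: 0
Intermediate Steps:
I(U) = 12 - 4*U
I(3)² = (12 - 4*3)² = (12 - 12)² = 0² = 0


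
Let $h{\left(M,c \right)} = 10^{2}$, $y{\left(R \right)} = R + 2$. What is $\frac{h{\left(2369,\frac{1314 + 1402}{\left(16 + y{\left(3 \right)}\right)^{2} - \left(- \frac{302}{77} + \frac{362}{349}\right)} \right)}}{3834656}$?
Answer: $\frac{25}{958664} \approx 2.6078 \cdot 10^{-5}$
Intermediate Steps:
$y{\left(R \right)} = 2 + R$
$h{\left(M,c \right)} = 100$
$\frac{h{\left(2369,\frac{1314 + 1402}{\left(16 + y{\left(3 \right)}\right)^{2} - \left(- \frac{302}{77} + \frac{362}{349}\right)} \right)}}{3834656} = \frac{100}{3834656} = 100 \cdot \frac{1}{3834656} = \frac{25}{958664}$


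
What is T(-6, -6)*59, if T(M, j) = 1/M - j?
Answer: 2065/6 ≈ 344.17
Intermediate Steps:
T(-6, -6)*59 = (1/(-6) - 1*(-6))*59 = (-⅙ + 6)*59 = (35/6)*59 = 2065/6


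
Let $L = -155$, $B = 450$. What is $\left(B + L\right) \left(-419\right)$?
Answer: $-123605$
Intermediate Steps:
$\left(B + L\right) \left(-419\right) = \left(450 - 155\right) \left(-419\right) = 295 \left(-419\right) = -123605$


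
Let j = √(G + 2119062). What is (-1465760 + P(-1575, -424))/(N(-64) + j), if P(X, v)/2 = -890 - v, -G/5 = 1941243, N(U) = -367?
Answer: 15831646/227113 + 129414*I*√843017/227113 ≈ 69.708 + 523.19*I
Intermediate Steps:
G = -9706215 (G = -5*1941243 = -9706215)
P(X, v) = -1780 - 2*v (P(X, v) = 2*(-890 - v) = -1780 - 2*v)
j = 3*I*√843017 (j = √(-9706215 + 2119062) = √(-7587153) = 3*I*√843017 ≈ 2754.5*I)
(-1465760 + P(-1575, -424))/(N(-64) + j) = (-1465760 + (-1780 - 2*(-424)))/(-367 + 3*I*√843017) = (-1465760 + (-1780 + 848))/(-367 + 3*I*√843017) = (-1465760 - 932)/(-367 + 3*I*√843017) = -1466692/(-367 + 3*I*√843017)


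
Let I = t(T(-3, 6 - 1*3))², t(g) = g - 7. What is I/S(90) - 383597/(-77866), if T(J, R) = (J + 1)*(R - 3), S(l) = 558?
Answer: 54465640/10862307 ≈ 5.0142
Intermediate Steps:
T(J, R) = (1 + J)*(-3 + R)
t(g) = -7 + g
I = 49 (I = (-7 + (-3 + (6 - 1*3) - 3*(-3) - 3*(6 - 1*3)))² = (-7 + (-3 + (6 - 3) + 9 - 3*(6 - 3)))² = (-7 + (-3 + 3 + 9 - 3*3))² = (-7 + (-3 + 3 + 9 - 9))² = (-7 + 0)² = (-7)² = 49)
I/S(90) - 383597/(-77866) = 49/558 - 383597/(-77866) = 49*(1/558) - 383597*(-1/77866) = 49/558 + 383597/77866 = 54465640/10862307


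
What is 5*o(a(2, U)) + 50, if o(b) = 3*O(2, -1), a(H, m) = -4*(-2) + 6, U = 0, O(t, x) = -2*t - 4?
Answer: -70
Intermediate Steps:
O(t, x) = -4 - 2*t
a(H, m) = 14 (a(H, m) = 8 + 6 = 14)
o(b) = -24 (o(b) = 3*(-4 - 2*2) = 3*(-4 - 4) = 3*(-8) = -24)
5*o(a(2, U)) + 50 = 5*(-24) + 50 = -120 + 50 = -70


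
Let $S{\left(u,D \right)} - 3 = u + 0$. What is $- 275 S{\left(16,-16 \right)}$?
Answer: $-5225$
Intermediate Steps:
$S{\left(u,D \right)} = 3 + u$ ($S{\left(u,D \right)} = 3 + \left(u + 0\right) = 3 + u$)
$- 275 S{\left(16,-16 \right)} = - 275 \left(3 + 16\right) = \left(-275\right) 19 = -5225$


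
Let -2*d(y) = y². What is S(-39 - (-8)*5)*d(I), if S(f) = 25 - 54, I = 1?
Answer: 29/2 ≈ 14.500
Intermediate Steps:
S(f) = -29
d(y) = -y²/2
S(-39 - (-8)*5)*d(I) = -(-29)*1²/2 = -(-29)/2 = -29*(-½) = 29/2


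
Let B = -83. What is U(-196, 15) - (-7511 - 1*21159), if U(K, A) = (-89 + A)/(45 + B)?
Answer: 544767/19 ≈ 28672.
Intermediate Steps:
U(K, A) = 89/38 - A/38 (U(K, A) = (-89 + A)/(45 - 83) = (-89 + A)/(-38) = (-89 + A)*(-1/38) = 89/38 - A/38)
U(-196, 15) - (-7511 - 1*21159) = (89/38 - 1/38*15) - (-7511 - 1*21159) = (89/38 - 15/38) - (-7511 - 21159) = 37/19 - 1*(-28670) = 37/19 + 28670 = 544767/19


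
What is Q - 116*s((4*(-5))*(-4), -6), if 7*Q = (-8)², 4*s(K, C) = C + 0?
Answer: 1282/7 ≈ 183.14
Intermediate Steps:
s(K, C) = C/4 (s(K, C) = (C + 0)/4 = C/4)
Q = 64/7 (Q = (⅐)*(-8)² = (⅐)*64 = 64/7 ≈ 9.1429)
Q - 116*s((4*(-5))*(-4), -6) = 64/7 - 29*(-6) = 64/7 - 116*(-3/2) = 64/7 + 174 = 1282/7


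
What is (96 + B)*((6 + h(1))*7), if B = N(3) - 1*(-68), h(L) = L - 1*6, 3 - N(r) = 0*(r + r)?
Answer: 1169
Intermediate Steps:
N(r) = 3 (N(r) = 3 - 0*(r + r) = 3 - 0*2*r = 3 - 1*0 = 3 + 0 = 3)
h(L) = -6 + L (h(L) = L - 6 = -6 + L)
B = 71 (B = 3 - 1*(-68) = 3 + 68 = 71)
(96 + B)*((6 + h(1))*7) = (96 + 71)*((6 + (-6 + 1))*7) = 167*((6 - 5)*7) = 167*(1*7) = 167*7 = 1169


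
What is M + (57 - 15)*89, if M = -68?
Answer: 3670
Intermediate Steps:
M + (57 - 15)*89 = -68 + (57 - 15)*89 = -68 + 42*89 = -68 + 3738 = 3670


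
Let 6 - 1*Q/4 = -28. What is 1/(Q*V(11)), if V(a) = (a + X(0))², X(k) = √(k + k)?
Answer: 1/16456 ≈ 6.0768e-5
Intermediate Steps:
X(k) = √2*√k (X(k) = √(2*k) = √2*√k)
Q = 136 (Q = 24 - 4*(-28) = 24 + 112 = 136)
V(a) = a² (V(a) = (a + √2*√0)² = (a + √2*0)² = (a + 0)² = a²)
1/(Q*V(11)) = 1/(136*11²) = 1/(136*121) = 1/16456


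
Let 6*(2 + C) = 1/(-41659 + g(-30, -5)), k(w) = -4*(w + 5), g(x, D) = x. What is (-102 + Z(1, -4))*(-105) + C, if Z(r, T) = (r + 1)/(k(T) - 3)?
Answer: 2685938891/250134 ≈ 10738.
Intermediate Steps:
k(w) = -20 - 4*w (k(w) = -4*(5 + w) = -20 - 4*w)
Z(r, T) = (1 + r)/(-23 - 4*T) (Z(r, T) = (r + 1)/((-20 - 4*T) - 3) = (1 + r)/(-23 - 4*T))
C = -500269/250134 (C = -2 + 1/(6*(-41659 - 30)) = -2 + (1/6)/(-41689) = -2 + (1/6)*(-1/41689) = -2 - 1/250134 = -500269/250134 ≈ -2.0000)
(-102 + Z(1, -4))*(-105) + C = (-102 + (-1 - 1*1)/(23 + 4*(-4)))*(-105) - 500269/250134 = (-102 + (-1 - 1)/(23 - 16))*(-105) - 500269/250134 = (-102 - 2/7)*(-105) - 500269/250134 = -716/7*(-105) - 500269/250134 = 10740 - 500269/250134 = 2685938891/250134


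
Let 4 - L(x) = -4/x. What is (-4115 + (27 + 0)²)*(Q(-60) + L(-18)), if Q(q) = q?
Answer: 1713316/9 ≈ 1.9037e+5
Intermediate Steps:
L(x) = 4 + 4/x (L(x) = 4 - (-4)/x = 4 + 4/x)
(-4115 + (27 + 0)²)*(Q(-60) + L(-18)) = (-4115 + (27 + 0)²)*(-60 + (4 + 4/(-18))) = (-4115 + 27²)*(-60 + (4 + 4*(-1/18))) = (-4115 + 729)*(-60 + (4 - 2/9)) = -3386*(-60 + 34/9) = -3386*(-506/9) = 1713316/9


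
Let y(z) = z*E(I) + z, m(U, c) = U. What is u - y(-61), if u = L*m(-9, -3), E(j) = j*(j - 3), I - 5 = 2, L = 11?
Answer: 1670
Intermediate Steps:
I = 7 (I = 5 + 2 = 7)
E(j) = j*(-3 + j)
u = -99 (u = 11*(-9) = -99)
y(z) = 29*z (y(z) = z*(7*(-3 + 7)) + z = z*(7*4) + z = z*28 + z = 28*z + z = 29*z)
u - y(-61) = -99 - 29*(-61) = -99 - 1*(-1769) = -99 + 1769 = 1670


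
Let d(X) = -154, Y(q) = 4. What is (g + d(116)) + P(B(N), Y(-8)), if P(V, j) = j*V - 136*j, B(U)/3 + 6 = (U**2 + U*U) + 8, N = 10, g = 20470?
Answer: 22196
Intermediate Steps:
B(U) = 6 + 6*U**2 (B(U) = -18 + 3*((U**2 + U*U) + 8) = -18 + 3*((U**2 + U**2) + 8) = -18 + 3*(2*U**2 + 8) = -18 + 3*(8 + 2*U**2) = -18 + (24 + 6*U**2) = 6 + 6*U**2)
P(V, j) = -136*j + V*j (P(V, j) = V*j - 136*j = -136*j + V*j)
(g + d(116)) + P(B(N), Y(-8)) = (20470 - 154) + 4*(-136 + (6 + 6*10**2)) = 20316 + 4*(-136 + (6 + 6*100)) = 20316 + 4*(-136 + (6 + 600)) = 20316 + 4*(-136 + 606) = 20316 + 4*470 = 20316 + 1880 = 22196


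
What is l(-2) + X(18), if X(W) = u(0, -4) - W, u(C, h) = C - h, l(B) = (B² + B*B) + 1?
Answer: -5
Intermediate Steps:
l(B) = 1 + 2*B² (l(B) = (B² + B²) + 1 = 2*B² + 1 = 1 + 2*B²)
X(W) = 4 - W (X(W) = (0 - 1*(-4)) - W = (0 + 4) - W = 4 - W)
l(-2) + X(18) = (1 + 2*(-2)²) + (4 - 1*18) = (1 + 2*4) + (4 - 18) = (1 + 8) - 14 = 9 - 14 = -5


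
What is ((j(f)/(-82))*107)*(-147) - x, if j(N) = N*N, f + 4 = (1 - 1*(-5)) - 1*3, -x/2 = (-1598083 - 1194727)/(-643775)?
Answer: 2116791563/10557910 ≈ 200.49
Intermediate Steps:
x = -1117124/128755 (x = -2*(-1598083 - 1194727)/(-643775) = -(-5585620)*(-1)/643775 = -2*558562/128755 = -1117124/128755 ≈ -8.6764)
f = -1 (f = -4 + ((1 - 1*(-5)) - 1*3) = -4 + ((1 + 5) - 3) = -4 + (6 - 3) = -4 + 3 = -1)
j(N) = N²
((j(f)/(-82))*107)*(-147) - x = (((-1)²/(-82))*107)*(-147) - 1*(-1117124/128755) = ((1*(-1/82))*107)*(-147) + 1117124/128755 = -1/82*107*(-147) + 1117124/128755 = -107/82*(-147) + 1117124/128755 = 15729/82 + 1117124/128755 = 2116791563/10557910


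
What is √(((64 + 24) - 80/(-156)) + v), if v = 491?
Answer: √881439/39 ≈ 24.073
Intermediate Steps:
√(((64 + 24) - 80/(-156)) + v) = √(((64 + 24) - 80/(-156)) + 491) = √((88 - 80*(-1/156)) + 491) = √((88 + 20/39) + 491) = √(3452/39 + 491) = √(22601/39) = √881439/39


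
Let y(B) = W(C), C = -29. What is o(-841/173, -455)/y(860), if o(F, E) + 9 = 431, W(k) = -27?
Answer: -422/27 ≈ -15.630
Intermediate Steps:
y(B) = -27
o(F, E) = 422 (o(F, E) = -9 + 431 = 422)
o(-841/173, -455)/y(860) = 422/(-27) = 422*(-1/27) = -422/27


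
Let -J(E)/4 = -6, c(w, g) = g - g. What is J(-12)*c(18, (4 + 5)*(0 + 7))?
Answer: 0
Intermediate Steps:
c(w, g) = 0
J(E) = 24 (J(E) = -4*(-6) = 24)
J(-12)*c(18, (4 + 5)*(0 + 7)) = 24*0 = 0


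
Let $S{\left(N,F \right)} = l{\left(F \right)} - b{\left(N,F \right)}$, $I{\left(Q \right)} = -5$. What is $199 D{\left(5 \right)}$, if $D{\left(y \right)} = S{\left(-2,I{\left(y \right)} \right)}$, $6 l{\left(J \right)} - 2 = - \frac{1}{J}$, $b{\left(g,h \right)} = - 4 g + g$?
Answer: $- \frac{33631}{30} \approx -1121.0$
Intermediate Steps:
$b{\left(g,h \right)} = - 3 g$
$l{\left(J \right)} = \frac{1}{3} - \frac{1}{6 J}$ ($l{\left(J \right)} = \frac{1}{3} + \frac{\left(-1\right) \frac{1}{J}}{6} = \frac{1}{3} - \frac{1}{6 J}$)
$S{\left(N,F \right)} = 3 N + \frac{-1 + 2 F}{6 F}$ ($S{\left(N,F \right)} = \frac{-1 + 2 F}{6 F} - - 3 N = \frac{-1 + 2 F}{6 F} + 3 N = 3 N + \frac{-1 + 2 F}{6 F}$)
$D{\left(y \right)} = - \frac{169}{30}$ ($D{\left(y \right)} = \frac{1}{3} + 3 \left(-2\right) - \frac{1}{6 \left(-5\right)} = \frac{1}{3} - 6 - - \frac{1}{30} = \frac{1}{3} - 6 + \frac{1}{30} = - \frac{169}{30}$)
$199 D{\left(5 \right)} = 199 \left(- \frac{169}{30}\right) = - \frac{33631}{30}$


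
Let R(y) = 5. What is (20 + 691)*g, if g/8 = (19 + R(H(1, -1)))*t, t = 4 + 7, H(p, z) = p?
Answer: 1501632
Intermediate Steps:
t = 11
g = 2112 (g = 8*((19 + 5)*11) = 8*(24*11) = 8*264 = 2112)
(20 + 691)*g = (20 + 691)*2112 = 711*2112 = 1501632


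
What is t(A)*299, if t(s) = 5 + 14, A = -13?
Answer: 5681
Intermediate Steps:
t(s) = 19
t(A)*299 = 19*299 = 5681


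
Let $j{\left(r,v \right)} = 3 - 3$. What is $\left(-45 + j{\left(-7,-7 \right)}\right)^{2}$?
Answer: $2025$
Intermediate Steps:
$j{\left(r,v \right)} = 0$ ($j{\left(r,v \right)} = 3 - 3 = 0$)
$\left(-45 + j{\left(-7,-7 \right)}\right)^{2} = \left(-45 + 0\right)^{2} = \left(-45\right)^{2} = 2025$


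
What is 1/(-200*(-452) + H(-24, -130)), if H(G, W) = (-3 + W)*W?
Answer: 1/107690 ≈ 9.2859e-6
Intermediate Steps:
H(G, W) = W*(-3 + W)
1/(-200*(-452) + H(-24, -130)) = 1/(-200*(-452) - 130*(-3 - 130)) = 1/(90400 - 130*(-133)) = 1/(90400 + 17290) = 1/107690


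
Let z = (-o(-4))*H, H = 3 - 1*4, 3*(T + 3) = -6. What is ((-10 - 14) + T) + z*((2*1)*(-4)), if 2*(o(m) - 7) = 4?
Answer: -101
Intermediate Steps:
T = -5 (T = -3 + (⅓)*(-6) = -3 - 2 = -5)
o(m) = 9 (o(m) = 7 + (½)*4 = 7 + 2 = 9)
H = -1 (H = 3 - 4 = -1)
z = 9 (z = -1*9*(-1) = -9*(-1) = 9)
((-10 - 14) + T) + z*((2*1)*(-4)) = ((-10 - 14) - 5) + 9*((2*1)*(-4)) = (-24 - 5) + 9*(2*(-4)) = -29 + 9*(-8) = -29 - 72 = -101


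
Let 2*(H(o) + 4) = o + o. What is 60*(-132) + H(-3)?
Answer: -7927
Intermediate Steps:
H(o) = -4 + o (H(o) = -4 + (o + o)/2 = -4 + (2*o)/2 = -4 + o)
60*(-132) + H(-3) = 60*(-132) + (-4 - 3) = -7920 - 7 = -7927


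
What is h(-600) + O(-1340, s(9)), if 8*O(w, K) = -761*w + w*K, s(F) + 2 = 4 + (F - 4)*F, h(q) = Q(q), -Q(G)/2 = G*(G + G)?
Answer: -1320405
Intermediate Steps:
Q(G) = -4*G² (Q(G) = -2*G*(G + G) = -2*G*2*G = -4*G²)
h(q) = -4*q²
s(F) = 2 + F*(-4 + F) (s(F) = -2 + (4 + (F - 4)*F) = -2 + (4 + (-4 + F)*F) = -2 + (4 + F*(-4 + F)) = 2 + F*(-4 + F))
O(w, K) = -761*w/8 + K*w/8 (O(w, K) = (-761*w + w*K)/8 = (-761*w + K*w)/8 = -761*w/8 + K*w/8)
h(-600) + O(-1340, s(9)) = -4*(-600)² + (⅛)*(-1340)*(-761 + (2 + 9² - 4*9)) = -4*360000 + (⅛)*(-1340)*(-761 + (2 + 81 - 36)) = -1440000 + (⅛)*(-1340)*(-761 + 47) = -1440000 + (⅛)*(-1340)*(-714) = -1440000 + 119595 = -1320405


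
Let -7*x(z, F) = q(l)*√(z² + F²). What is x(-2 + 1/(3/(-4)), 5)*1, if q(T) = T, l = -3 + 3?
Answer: 0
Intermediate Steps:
l = 0
x(z, F) = 0 (x(z, F) = -0*√(z² + F²) = -0*√(F² + z²) = -⅐*0 = 0)
x(-2 + 1/(3/(-4)), 5)*1 = 0*1 = 0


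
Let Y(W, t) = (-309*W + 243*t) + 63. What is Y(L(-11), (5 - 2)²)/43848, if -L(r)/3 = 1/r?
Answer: 2647/53592 ≈ 0.049392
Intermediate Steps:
L(r) = -3/r
Y(W, t) = 63 - 309*W + 243*t
Y(L(-11), (5 - 2)²)/43848 = (63 - (-927)/(-11) + 243*(5 - 2)²)/43848 = (63 - (-927)*(-1)/11 + 243*3²)*(1/43848) = (63 - 309*3/11 + 243*9)*(1/43848) = (63 - 927/11 + 2187)*(1/43848) = (23823/11)*(1/43848) = 2647/53592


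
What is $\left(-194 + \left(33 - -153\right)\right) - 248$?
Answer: $-256$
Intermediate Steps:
$\left(-194 + \left(33 - -153\right)\right) - 248 = \left(-194 + \left(33 + 153\right)\right) - 248 = \left(-194 + 186\right) - 248 = -8 - 248 = -256$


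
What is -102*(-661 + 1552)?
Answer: -90882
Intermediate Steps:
-102*(-661 + 1552) = -102*891 = -90882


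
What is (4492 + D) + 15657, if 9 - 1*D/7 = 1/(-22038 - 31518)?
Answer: 1082473879/53556 ≈ 20212.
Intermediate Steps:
D = 3374035/53556 (D = 63 - 7/(-22038 - 31518) = 63 - 7/(-53556) = 63 - 7*(-1/53556) = 63 + 7/53556 = 3374035/53556 ≈ 63.000)
(4492 + D) + 15657 = (4492 + 3374035/53556) + 15657 = 243947587/53556 + 15657 = 1082473879/53556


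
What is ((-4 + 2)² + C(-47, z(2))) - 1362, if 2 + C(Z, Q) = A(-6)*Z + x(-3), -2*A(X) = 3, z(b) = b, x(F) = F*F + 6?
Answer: -2549/2 ≈ -1274.5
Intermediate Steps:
x(F) = 6 + F² (x(F) = F² + 6 = 6 + F²)
A(X) = -3/2 (A(X) = -½*3 = -3/2)
C(Z, Q) = 13 - 3*Z/2 (C(Z, Q) = -2 + (-3*Z/2 + (6 + (-3)²)) = -2 + (-3*Z/2 + (6 + 9)) = -2 + (-3*Z/2 + 15) = -2 + (15 - 3*Z/2) = 13 - 3*Z/2)
((-4 + 2)² + C(-47, z(2))) - 1362 = ((-4 + 2)² + (13 - 3/2*(-47))) - 1362 = ((-2)² + (13 + 141/2)) - 1362 = (4 + 167/2) - 1362 = 175/2 - 1362 = -2549/2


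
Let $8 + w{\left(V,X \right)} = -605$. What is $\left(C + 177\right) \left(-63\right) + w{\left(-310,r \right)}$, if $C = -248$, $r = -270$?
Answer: $3860$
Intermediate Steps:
$w{\left(V,X \right)} = -613$ ($w{\left(V,X \right)} = -8 - 605 = -613$)
$\left(C + 177\right) \left(-63\right) + w{\left(-310,r \right)} = \left(-248 + 177\right) \left(-63\right) - 613 = \left(-71\right) \left(-63\right) - 613 = 4473 - 613 = 3860$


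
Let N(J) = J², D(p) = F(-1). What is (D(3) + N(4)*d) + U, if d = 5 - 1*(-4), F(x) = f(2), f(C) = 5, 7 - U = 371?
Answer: -215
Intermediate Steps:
U = -364 (U = 7 - 1*371 = 7 - 371 = -364)
F(x) = 5
D(p) = 5
d = 9 (d = 5 + 4 = 9)
(D(3) + N(4)*d) + U = (5 + 4²*9) - 364 = (5 + 16*9) - 364 = (5 + 144) - 364 = 149 - 364 = -215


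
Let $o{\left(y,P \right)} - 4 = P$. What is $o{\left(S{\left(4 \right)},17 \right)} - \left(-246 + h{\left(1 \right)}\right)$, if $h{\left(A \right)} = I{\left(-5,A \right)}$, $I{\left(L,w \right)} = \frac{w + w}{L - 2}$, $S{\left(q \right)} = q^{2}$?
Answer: $\frac{1871}{7} \approx 267.29$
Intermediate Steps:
$I{\left(L,w \right)} = \frac{2 w}{-2 + L}$
$o{\left(y,P \right)} = 4 + P$
$h{\left(A \right)} = - \frac{2 A}{7}$ ($h{\left(A \right)} = \frac{2 A}{-2 - 5} = \frac{2 A}{-7} = 2 A \left(- \frac{1}{7}\right) = - \frac{2 A}{7}$)
$o{\left(S{\left(4 \right)},17 \right)} - \left(-246 + h{\left(1 \right)}\right) = \left(4 + 17\right) + \left(246 - \left(- \frac{2}{7}\right) 1\right) = 21 + \left(246 - - \frac{2}{7}\right) = 21 + \left(246 + \frac{2}{7}\right) = 21 + \frac{1724}{7} = \frac{1871}{7}$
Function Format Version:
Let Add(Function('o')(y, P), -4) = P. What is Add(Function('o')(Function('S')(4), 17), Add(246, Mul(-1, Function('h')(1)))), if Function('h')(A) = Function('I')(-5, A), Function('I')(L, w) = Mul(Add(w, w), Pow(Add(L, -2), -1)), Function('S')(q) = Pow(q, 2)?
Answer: Rational(1871, 7) ≈ 267.29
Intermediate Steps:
Function('I')(L, w) = Mul(2, w, Pow(Add(-2, L), -1)) (Function('I')(L, w) = Mul(Mul(2, w), Pow(Add(-2, L), -1)) = Mul(2, w, Pow(Add(-2, L), -1)))
Function('o')(y, P) = Add(4, P)
Function('h')(A) = Mul(Rational(-2, 7), A) (Function('h')(A) = Mul(2, A, Pow(Add(-2, -5), -1)) = Mul(2, A, Pow(-7, -1)) = Mul(2, A, Rational(-1, 7)) = Mul(Rational(-2, 7), A))
Add(Function('o')(Function('S')(4), 17), Add(246, Mul(-1, Function('h')(1)))) = Add(Add(4, 17), Add(246, Mul(-1, Mul(Rational(-2, 7), 1)))) = Add(21, Add(246, Mul(-1, Rational(-2, 7)))) = Add(21, Add(246, Rational(2, 7))) = Add(21, Rational(1724, 7)) = Rational(1871, 7)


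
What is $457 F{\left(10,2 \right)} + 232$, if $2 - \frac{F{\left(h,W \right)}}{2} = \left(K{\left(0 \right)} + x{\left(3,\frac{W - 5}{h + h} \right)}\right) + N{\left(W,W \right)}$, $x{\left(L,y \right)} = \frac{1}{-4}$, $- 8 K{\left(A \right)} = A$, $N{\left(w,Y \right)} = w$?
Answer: $\frac{921}{2} \approx 460.5$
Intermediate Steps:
$K{\left(A \right)} = - \frac{A}{8}$
$x{\left(L,y \right)} = - \frac{1}{4}$
$F{\left(h,W \right)} = \frac{9}{2} - 2 W$ ($F{\left(h,W \right)} = 4 - 2 \left(\left(\left(- \frac{1}{8}\right) 0 - \frac{1}{4}\right) + W\right) = 4 - 2 \left(\left(0 - \frac{1}{4}\right) + W\right) = 4 - 2 \left(- \frac{1}{4} + W\right) = 4 - \left(- \frac{1}{2} + 2 W\right) = \frac{9}{2} - 2 W$)
$457 F{\left(10,2 \right)} + 232 = 457 \left(\frac{9}{2} - 4\right) + 232 = 457 \cdot \frac{1}{2} + 232 = \frac{457}{2} + 232 = \frac{921}{2}$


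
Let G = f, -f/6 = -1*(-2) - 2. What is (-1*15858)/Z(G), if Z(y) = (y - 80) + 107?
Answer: -1762/3 ≈ -587.33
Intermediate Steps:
f = 0 (f = -6*(-1*(-2) - 2) = -6*(2 - 2) = -6*0 = 0)
G = 0
Z(y) = 27 + y (Z(y) = (-80 + y) + 107 = 27 + y)
(-1*15858)/Z(G) = (-1*15858)/(27 + 0) = -15858/27 = -15858*1/27 = -1762/3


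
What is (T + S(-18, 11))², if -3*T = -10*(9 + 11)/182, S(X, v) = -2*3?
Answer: 2365444/74529 ≈ 31.739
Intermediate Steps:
S(X, v) = -6
T = 100/273 (T = -(-10*(9 + 11))/(3*182) = -(-10*20)/(3*182) = -(-200)/(3*182) = -⅓*(-100/91) = 100/273 ≈ 0.36630)
(T + S(-18, 11))² = (100/273 - 6)² = (-1538/273)² = 2365444/74529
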